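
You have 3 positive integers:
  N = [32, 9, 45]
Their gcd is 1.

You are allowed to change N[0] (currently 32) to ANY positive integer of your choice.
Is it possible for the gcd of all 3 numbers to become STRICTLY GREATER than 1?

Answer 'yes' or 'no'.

Current gcd = 1
gcd of all OTHER numbers (without N[0]=32): gcd([9, 45]) = 9
The new gcd after any change is gcd(9, new_value).
This can be at most 9.
Since 9 > old gcd 1, the gcd CAN increase (e.g., set N[0] = 9).

Answer: yes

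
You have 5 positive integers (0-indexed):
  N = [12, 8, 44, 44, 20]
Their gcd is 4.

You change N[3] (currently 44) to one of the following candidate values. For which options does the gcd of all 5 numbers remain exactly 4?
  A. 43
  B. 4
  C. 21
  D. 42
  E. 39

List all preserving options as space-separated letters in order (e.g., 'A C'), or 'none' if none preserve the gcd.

Answer: B

Derivation:
Old gcd = 4; gcd of others (without N[3]) = 4
New gcd for candidate v: gcd(4, v). Preserves old gcd iff gcd(4, v) = 4.
  Option A: v=43, gcd(4,43)=1 -> changes
  Option B: v=4, gcd(4,4)=4 -> preserves
  Option C: v=21, gcd(4,21)=1 -> changes
  Option D: v=42, gcd(4,42)=2 -> changes
  Option E: v=39, gcd(4,39)=1 -> changes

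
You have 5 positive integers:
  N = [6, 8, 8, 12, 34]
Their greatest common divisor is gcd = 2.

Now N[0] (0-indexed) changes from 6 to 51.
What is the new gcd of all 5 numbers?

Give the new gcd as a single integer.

Answer: 1

Derivation:
Numbers: [6, 8, 8, 12, 34], gcd = 2
Change: index 0, 6 -> 51
gcd of the OTHER numbers (without index 0): gcd([8, 8, 12, 34]) = 2
New gcd = gcd(g_others, new_val) = gcd(2, 51) = 1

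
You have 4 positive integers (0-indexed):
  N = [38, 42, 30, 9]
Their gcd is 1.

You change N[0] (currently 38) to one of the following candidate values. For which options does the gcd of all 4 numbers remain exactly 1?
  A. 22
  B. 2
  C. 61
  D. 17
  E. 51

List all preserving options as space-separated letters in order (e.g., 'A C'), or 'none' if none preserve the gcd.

Old gcd = 1; gcd of others (without N[0]) = 3
New gcd for candidate v: gcd(3, v). Preserves old gcd iff gcd(3, v) = 1.
  Option A: v=22, gcd(3,22)=1 -> preserves
  Option B: v=2, gcd(3,2)=1 -> preserves
  Option C: v=61, gcd(3,61)=1 -> preserves
  Option D: v=17, gcd(3,17)=1 -> preserves
  Option E: v=51, gcd(3,51)=3 -> changes

Answer: A B C D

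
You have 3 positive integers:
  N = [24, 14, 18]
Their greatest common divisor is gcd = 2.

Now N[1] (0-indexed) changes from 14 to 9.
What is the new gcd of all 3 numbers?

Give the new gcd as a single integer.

Answer: 3

Derivation:
Numbers: [24, 14, 18], gcd = 2
Change: index 1, 14 -> 9
gcd of the OTHER numbers (without index 1): gcd([24, 18]) = 6
New gcd = gcd(g_others, new_val) = gcd(6, 9) = 3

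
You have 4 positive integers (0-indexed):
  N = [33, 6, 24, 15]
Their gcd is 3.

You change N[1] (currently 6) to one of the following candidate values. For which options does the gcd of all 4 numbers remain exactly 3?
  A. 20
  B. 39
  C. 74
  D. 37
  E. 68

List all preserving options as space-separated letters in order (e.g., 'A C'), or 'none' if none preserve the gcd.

Answer: B

Derivation:
Old gcd = 3; gcd of others (without N[1]) = 3
New gcd for candidate v: gcd(3, v). Preserves old gcd iff gcd(3, v) = 3.
  Option A: v=20, gcd(3,20)=1 -> changes
  Option B: v=39, gcd(3,39)=3 -> preserves
  Option C: v=74, gcd(3,74)=1 -> changes
  Option D: v=37, gcd(3,37)=1 -> changes
  Option E: v=68, gcd(3,68)=1 -> changes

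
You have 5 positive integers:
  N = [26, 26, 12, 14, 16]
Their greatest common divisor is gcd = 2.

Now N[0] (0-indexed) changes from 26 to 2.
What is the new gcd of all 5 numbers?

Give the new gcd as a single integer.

Numbers: [26, 26, 12, 14, 16], gcd = 2
Change: index 0, 26 -> 2
gcd of the OTHER numbers (without index 0): gcd([26, 12, 14, 16]) = 2
New gcd = gcd(g_others, new_val) = gcd(2, 2) = 2

Answer: 2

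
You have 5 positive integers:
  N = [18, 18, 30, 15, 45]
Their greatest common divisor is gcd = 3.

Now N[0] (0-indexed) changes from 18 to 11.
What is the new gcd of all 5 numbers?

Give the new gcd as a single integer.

Answer: 1

Derivation:
Numbers: [18, 18, 30, 15, 45], gcd = 3
Change: index 0, 18 -> 11
gcd of the OTHER numbers (without index 0): gcd([18, 30, 15, 45]) = 3
New gcd = gcd(g_others, new_val) = gcd(3, 11) = 1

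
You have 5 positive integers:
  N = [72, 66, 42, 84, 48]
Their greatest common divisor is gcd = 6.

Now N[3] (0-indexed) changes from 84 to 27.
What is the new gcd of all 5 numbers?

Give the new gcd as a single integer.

Answer: 3

Derivation:
Numbers: [72, 66, 42, 84, 48], gcd = 6
Change: index 3, 84 -> 27
gcd of the OTHER numbers (without index 3): gcd([72, 66, 42, 48]) = 6
New gcd = gcd(g_others, new_val) = gcd(6, 27) = 3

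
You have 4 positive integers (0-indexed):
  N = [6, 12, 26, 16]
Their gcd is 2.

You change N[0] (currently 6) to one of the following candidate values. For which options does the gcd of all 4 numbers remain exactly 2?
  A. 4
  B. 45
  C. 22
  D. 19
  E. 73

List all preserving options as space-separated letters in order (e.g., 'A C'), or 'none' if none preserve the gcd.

Answer: A C

Derivation:
Old gcd = 2; gcd of others (without N[0]) = 2
New gcd for candidate v: gcd(2, v). Preserves old gcd iff gcd(2, v) = 2.
  Option A: v=4, gcd(2,4)=2 -> preserves
  Option B: v=45, gcd(2,45)=1 -> changes
  Option C: v=22, gcd(2,22)=2 -> preserves
  Option D: v=19, gcd(2,19)=1 -> changes
  Option E: v=73, gcd(2,73)=1 -> changes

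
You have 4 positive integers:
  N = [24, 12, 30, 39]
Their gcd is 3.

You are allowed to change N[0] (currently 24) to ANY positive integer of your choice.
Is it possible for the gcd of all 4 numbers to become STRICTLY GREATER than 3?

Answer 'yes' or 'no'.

Answer: no

Derivation:
Current gcd = 3
gcd of all OTHER numbers (without N[0]=24): gcd([12, 30, 39]) = 3
The new gcd after any change is gcd(3, new_value).
This can be at most 3.
Since 3 = old gcd 3, the gcd can only stay the same or decrease.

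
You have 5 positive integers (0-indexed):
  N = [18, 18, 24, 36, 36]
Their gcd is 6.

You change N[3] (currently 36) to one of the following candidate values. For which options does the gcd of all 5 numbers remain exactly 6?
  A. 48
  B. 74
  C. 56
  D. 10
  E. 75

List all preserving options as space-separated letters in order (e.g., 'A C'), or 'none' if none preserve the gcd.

Old gcd = 6; gcd of others (without N[3]) = 6
New gcd for candidate v: gcd(6, v). Preserves old gcd iff gcd(6, v) = 6.
  Option A: v=48, gcd(6,48)=6 -> preserves
  Option B: v=74, gcd(6,74)=2 -> changes
  Option C: v=56, gcd(6,56)=2 -> changes
  Option D: v=10, gcd(6,10)=2 -> changes
  Option E: v=75, gcd(6,75)=3 -> changes

Answer: A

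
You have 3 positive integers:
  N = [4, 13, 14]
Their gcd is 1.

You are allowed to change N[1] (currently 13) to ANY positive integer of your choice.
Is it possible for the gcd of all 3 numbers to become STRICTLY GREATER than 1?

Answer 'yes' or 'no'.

Current gcd = 1
gcd of all OTHER numbers (without N[1]=13): gcd([4, 14]) = 2
The new gcd after any change is gcd(2, new_value).
This can be at most 2.
Since 2 > old gcd 1, the gcd CAN increase (e.g., set N[1] = 2).

Answer: yes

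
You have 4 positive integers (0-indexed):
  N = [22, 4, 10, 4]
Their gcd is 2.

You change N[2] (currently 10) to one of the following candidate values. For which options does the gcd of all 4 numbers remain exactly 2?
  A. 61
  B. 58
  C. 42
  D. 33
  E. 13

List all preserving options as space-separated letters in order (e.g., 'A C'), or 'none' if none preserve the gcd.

Answer: B C

Derivation:
Old gcd = 2; gcd of others (without N[2]) = 2
New gcd for candidate v: gcd(2, v). Preserves old gcd iff gcd(2, v) = 2.
  Option A: v=61, gcd(2,61)=1 -> changes
  Option B: v=58, gcd(2,58)=2 -> preserves
  Option C: v=42, gcd(2,42)=2 -> preserves
  Option D: v=33, gcd(2,33)=1 -> changes
  Option E: v=13, gcd(2,13)=1 -> changes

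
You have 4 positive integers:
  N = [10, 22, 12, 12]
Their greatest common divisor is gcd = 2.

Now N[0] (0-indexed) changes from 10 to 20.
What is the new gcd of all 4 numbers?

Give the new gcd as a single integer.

Numbers: [10, 22, 12, 12], gcd = 2
Change: index 0, 10 -> 20
gcd of the OTHER numbers (without index 0): gcd([22, 12, 12]) = 2
New gcd = gcd(g_others, new_val) = gcd(2, 20) = 2

Answer: 2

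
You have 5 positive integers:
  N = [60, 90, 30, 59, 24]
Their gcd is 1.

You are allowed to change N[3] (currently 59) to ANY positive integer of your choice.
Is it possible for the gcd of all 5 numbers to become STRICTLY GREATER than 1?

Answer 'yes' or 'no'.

Current gcd = 1
gcd of all OTHER numbers (without N[3]=59): gcd([60, 90, 30, 24]) = 6
The new gcd after any change is gcd(6, new_value).
This can be at most 6.
Since 6 > old gcd 1, the gcd CAN increase (e.g., set N[3] = 6).

Answer: yes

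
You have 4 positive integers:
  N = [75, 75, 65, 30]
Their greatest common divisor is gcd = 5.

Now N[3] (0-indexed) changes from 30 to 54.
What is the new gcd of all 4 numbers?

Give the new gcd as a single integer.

Numbers: [75, 75, 65, 30], gcd = 5
Change: index 3, 30 -> 54
gcd of the OTHER numbers (without index 3): gcd([75, 75, 65]) = 5
New gcd = gcd(g_others, new_val) = gcd(5, 54) = 1

Answer: 1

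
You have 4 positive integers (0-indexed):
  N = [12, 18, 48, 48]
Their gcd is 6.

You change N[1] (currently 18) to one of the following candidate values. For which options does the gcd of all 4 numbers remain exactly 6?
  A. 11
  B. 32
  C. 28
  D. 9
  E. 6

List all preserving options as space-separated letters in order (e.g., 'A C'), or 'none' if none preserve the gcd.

Answer: E

Derivation:
Old gcd = 6; gcd of others (without N[1]) = 12
New gcd for candidate v: gcd(12, v). Preserves old gcd iff gcd(12, v) = 6.
  Option A: v=11, gcd(12,11)=1 -> changes
  Option B: v=32, gcd(12,32)=4 -> changes
  Option C: v=28, gcd(12,28)=4 -> changes
  Option D: v=9, gcd(12,9)=3 -> changes
  Option E: v=6, gcd(12,6)=6 -> preserves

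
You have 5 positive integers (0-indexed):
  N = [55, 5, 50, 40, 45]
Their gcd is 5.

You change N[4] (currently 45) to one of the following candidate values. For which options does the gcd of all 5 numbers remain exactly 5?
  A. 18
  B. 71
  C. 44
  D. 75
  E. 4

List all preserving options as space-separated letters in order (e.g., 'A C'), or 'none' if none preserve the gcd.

Old gcd = 5; gcd of others (without N[4]) = 5
New gcd for candidate v: gcd(5, v). Preserves old gcd iff gcd(5, v) = 5.
  Option A: v=18, gcd(5,18)=1 -> changes
  Option B: v=71, gcd(5,71)=1 -> changes
  Option C: v=44, gcd(5,44)=1 -> changes
  Option D: v=75, gcd(5,75)=5 -> preserves
  Option E: v=4, gcd(5,4)=1 -> changes

Answer: D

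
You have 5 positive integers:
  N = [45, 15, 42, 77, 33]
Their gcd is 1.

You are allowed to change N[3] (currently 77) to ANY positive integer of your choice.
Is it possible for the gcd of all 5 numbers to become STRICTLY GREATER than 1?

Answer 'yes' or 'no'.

Answer: yes

Derivation:
Current gcd = 1
gcd of all OTHER numbers (without N[3]=77): gcd([45, 15, 42, 33]) = 3
The new gcd after any change is gcd(3, new_value).
This can be at most 3.
Since 3 > old gcd 1, the gcd CAN increase (e.g., set N[3] = 3).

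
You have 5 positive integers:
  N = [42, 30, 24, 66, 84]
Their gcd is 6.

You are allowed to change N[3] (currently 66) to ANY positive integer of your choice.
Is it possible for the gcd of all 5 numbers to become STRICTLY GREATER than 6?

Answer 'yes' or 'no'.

Answer: no

Derivation:
Current gcd = 6
gcd of all OTHER numbers (without N[3]=66): gcd([42, 30, 24, 84]) = 6
The new gcd after any change is gcd(6, new_value).
This can be at most 6.
Since 6 = old gcd 6, the gcd can only stay the same or decrease.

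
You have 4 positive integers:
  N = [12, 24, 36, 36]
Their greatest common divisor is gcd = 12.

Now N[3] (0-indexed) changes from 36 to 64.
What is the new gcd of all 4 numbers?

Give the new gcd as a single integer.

Answer: 4

Derivation:
Numbers: [12, 24, 36, 36], gcd = 12
Change: index 3, 36 -> 64
gcd of the OTHER numbers (without index 3): gcd([12, 24, 36]) = 12
New gcd = gcd(g_others, new_val) = gcd(12, 64) = 4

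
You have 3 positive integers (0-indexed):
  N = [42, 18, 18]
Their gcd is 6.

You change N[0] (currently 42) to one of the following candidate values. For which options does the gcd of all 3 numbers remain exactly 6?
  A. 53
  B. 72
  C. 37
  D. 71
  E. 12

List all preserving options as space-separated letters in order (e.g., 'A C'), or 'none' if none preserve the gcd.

Old gcd = 6; gcd of others (without N[0]) = 18
New gcd for candidate v: gcd(18, v). Preserves old gcd iff gcd(18, v) = 6.
  Option A: v=53, gcd(18,53)=1 -> changes
  Option B: v=72, gcd(18,72)=18 -> changes
  Option C: v=37, gcd(18,37)=1 -> changes
  Option D: v=71, gcd(18,71)=1 -> changes
  Option E: v=12, gcd(18,12)=6 -> preserves

Answer: E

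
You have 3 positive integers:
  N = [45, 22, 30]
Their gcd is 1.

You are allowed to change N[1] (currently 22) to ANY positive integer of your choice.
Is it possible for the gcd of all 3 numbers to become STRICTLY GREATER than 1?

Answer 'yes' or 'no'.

Current gcd = 1
gcd of all OTHER numbers (without N[1]=22): gcd([45, 30]) = 15
The new gcd after any change is gcd(15, new_value).
This can be at most 15.
Since 15 > old gcd 1, the gcd CAN increase (e.g., set N[1] = 15).

Answer: yes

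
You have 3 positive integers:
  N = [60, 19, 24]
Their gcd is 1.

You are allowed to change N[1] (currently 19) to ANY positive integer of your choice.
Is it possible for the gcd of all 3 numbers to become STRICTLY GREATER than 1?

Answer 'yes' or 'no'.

Answer: yes

Derivation:
Current gcd = 1
gcd of all OTHER numbers (without N[1]=19): gcd([60, 24]) = 12
The new gcd after any change is gcd(12, new_value).
This can be at most 12.
Since 12 > old gcd 1, the gcd CAN increase (e.g., set N[1] = 12).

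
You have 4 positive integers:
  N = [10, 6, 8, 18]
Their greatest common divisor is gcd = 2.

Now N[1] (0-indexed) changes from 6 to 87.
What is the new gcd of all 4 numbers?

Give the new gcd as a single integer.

Answer: 1

Derivation:
Numbers: [10, 6, 8, 18], gcd = 2
Change: index 1, 6 -> 87
gcd of the OTHER numbers (without index 1): gcd([10, 8, 18]) = 2
New gcd = gcd(g_others, new_val) = gcd(2, 87) = 1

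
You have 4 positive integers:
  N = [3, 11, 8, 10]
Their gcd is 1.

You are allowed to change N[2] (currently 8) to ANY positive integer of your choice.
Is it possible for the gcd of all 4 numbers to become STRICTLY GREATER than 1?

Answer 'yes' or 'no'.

Answer: no

Derivation:
Current gcd = 1
gcd of all OTHER numbers (without N[2]=8): gcd([3, 11, 10]) = 1
The new gcd after any change is gcd(1, new_value).
This can be at most 1.
Since 1 = old gcd 1, the gcd can only stay the same or decrease.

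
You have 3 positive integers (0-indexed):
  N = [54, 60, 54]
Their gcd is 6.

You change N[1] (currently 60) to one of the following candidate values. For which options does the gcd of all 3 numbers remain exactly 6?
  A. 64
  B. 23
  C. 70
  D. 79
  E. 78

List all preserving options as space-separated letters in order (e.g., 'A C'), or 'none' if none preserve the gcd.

Answer: E

Derivation:
Old gcd = 6; gcd of others (without N[1]) = 54
New gcd for candidate v: gcd(54, v). Preserves old gcd iff gcd(54, v) = 6.
  Option A: v=64, gcd(54,64)=2 -> changes
  Option B: v=23, gcd(54,23)=1 -> changes
  Option C: v=70, gcd(54,70)=2 -> changes
  Option D: v=79, gcd(54,79)=1 -> changes
  Option E: v=78, gcd(54,78)=6 -> preserves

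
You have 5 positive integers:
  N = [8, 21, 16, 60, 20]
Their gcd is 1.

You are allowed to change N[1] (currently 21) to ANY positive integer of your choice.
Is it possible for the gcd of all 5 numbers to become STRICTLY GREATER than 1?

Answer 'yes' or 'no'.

Current gcd = 1
gcd of all OTHER numbers (without N[1]=21): gcd([8, 16, 60, 20]) = 4
The new gcd after any change is gcd(4, new_value).
This can be at most 4.
Since 4 > old gcd 1, the gcd CAN increase (e.g., set N[1] = 4).

Answer: yes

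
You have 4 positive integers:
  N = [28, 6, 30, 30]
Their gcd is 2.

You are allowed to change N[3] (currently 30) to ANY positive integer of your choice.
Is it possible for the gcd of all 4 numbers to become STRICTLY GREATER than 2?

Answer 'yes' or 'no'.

Current gcd = 2
gcd of all OTHER numbers (without N[3]=30): gcd([28, 6, 30]) = 2
The new gcd after any change is gcd(2, new_value).
This can be at most 2.
Since 2 = old gcd 2, the gcd can only stay the same or decrease.

Answer: no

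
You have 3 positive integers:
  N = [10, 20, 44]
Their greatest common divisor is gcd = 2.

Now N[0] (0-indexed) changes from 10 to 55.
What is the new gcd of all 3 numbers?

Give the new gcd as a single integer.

Numbers: [10, 20, 44], gcd = 2
Change: index 0, 10 -> 55
gcd of the OTHER numbers (without index 0): gcd([20, 44]) = 4
New gcd = gcd(g_others, new_val) = gcd(4, 55) = 1

Answer: 1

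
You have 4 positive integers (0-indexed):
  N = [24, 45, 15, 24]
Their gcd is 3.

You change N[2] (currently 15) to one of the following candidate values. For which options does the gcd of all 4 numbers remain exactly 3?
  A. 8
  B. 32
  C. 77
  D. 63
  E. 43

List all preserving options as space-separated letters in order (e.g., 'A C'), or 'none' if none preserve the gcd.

Old gcd = 3; gcd of others (without N[2]) = 3
New gcd for candidate v: gcd(3, v). Preserves old gcd iff gcd(3, v) = 3.
  Option A: v=8, gcd(3,8)=1 -> changes
  Option B: v=32, gcd(3,32)=1 -> changes
  Option C: v=77, gcd(3,77)=1 -> changes
  Option D: v=63, gcd(3,63)=3 -> preserves
  Option E: v=43, gcd(3,43)=1 -> changes

Answer: D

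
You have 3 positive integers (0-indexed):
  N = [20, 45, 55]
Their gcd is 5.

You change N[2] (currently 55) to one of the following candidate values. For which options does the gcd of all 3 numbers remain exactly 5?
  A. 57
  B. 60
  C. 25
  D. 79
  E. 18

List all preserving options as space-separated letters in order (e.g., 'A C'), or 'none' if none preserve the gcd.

Answer: B C

Derivation:
Old gcd = 5; gcd of others (without N[2]) = 5
New gcd for candidate v: gcd(5, v). Preserves old gcd iff gcd(5, v) = 5.
  Option A: v=57, gcd(5,57)=1 -> changes
  Option B: v=60, gcd(5,60)=5 -> preserves
  Option C: v=25, gcd(5,25)=5 -> preserves
  Option D: v=79, gcd(5,79)=1 -> changes
  Option E: v=18, gcd(5,18)=1 -> changes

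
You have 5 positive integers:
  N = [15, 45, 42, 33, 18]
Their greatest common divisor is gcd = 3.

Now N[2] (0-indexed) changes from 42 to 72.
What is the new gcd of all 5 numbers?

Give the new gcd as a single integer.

Answer: 3

Derivation:
Numbers: [15, 45, 42, 33, 18], gcd = 3
Change: index 2, 42 -> 72
gcd of the OTHER numbers (without index 2): gcd([15, 45, 33, 18]) = 3
New gcd = gcd(g_others, new_val) = gcd(3, 72) = 3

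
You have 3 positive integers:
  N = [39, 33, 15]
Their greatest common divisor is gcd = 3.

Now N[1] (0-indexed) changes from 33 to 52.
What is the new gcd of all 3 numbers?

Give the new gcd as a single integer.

Answer: 1

Derivation:
Numbers: [39, 33, 15], gcd = 3
Change: index 1, 33 -> 52
gcd of the OTHER numbers (without index 1): gcd([39, 15]) = 3
New gcd = gcd(g_others, new_val) = gcd(3, 52) = 1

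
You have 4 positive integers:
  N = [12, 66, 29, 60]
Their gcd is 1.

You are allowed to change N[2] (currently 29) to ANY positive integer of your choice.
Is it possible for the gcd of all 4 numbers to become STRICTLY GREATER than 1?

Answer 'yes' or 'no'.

Current gcd = 1
gcd of all OTHER numbers (without N[2]=29): gcd([12, 66, 60]) = 6
The new gcd after any change is gcd(6, new_value).
This can be at most 6.
Since 6 > old gcd 1, the gcd CAN increase (e.g., set N[2] = 6).

Answer: yes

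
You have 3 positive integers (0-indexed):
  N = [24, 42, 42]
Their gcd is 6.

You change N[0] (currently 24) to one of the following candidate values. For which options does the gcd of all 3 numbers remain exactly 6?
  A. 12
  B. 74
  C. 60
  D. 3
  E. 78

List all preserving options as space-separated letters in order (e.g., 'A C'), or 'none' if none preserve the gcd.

Old gcd = 6; gcd of others (without N[0]) = 42
New gcd for candidate v: gcd(42, v). Preserves old gcd iff gcd(42, v) = 6.
  Option A: v=12, gcd(42,12)=6 -> preserves
  Option B: v=74, gcd(42,74)=2 -> changes
  Option C: v=60, gcd(42,60)=6 -> preserves
  Option D: v=3, gcd(42,3)=3 -> changes
  Option E: v=78, gcd(42,78)=6 -> preserves

Answer: A C E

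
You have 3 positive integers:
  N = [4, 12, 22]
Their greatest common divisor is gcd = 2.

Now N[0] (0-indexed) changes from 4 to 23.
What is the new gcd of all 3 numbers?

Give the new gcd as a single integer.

Numbers: [4, 12, 22], gcd = 2
Change: index 0, 4 -> 23
gcd of the OTHER numbers (without index 0): gcd([12, 22]) = 2
New gcd = gcd(g_others, new_val) = gcd(2, 23) = 1

Answer: 1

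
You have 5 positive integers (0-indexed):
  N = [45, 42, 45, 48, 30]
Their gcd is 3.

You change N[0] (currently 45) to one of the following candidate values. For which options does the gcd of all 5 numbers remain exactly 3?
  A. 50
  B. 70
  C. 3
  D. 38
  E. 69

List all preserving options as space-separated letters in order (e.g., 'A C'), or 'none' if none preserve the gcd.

Old gcd = 3; gcd of others (without N[0]) = 3
New gcd for candidate v: gcd(3, v). Preserves old gcd iff gcd(3, v) = 3.
  Option A: v=50, gcd(3,50)=1 -> changes
  Option B: v=70, gcd(3,70)=1 -> changes
  Option C: v=3, gcd(3,3)=3 -> preserves
  Option D: v=38, gcd(3,38)=1 -> changes
  Option E: v=69, gcd(3,69)=3 -> preserves

Answer: C E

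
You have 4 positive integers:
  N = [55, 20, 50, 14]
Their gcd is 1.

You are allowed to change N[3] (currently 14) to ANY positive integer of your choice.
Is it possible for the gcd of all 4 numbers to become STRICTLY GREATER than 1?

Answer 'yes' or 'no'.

Current gcd = 1
gcd of all OTHER numbers (without N[3]=14): gcd([55, 20, 50]) = 5
The new gcd after any change is gcd(5, new_value).
This can be at most 5.
Since 5 > old gcd 1, the gcd CAN increase (e.g., set N[3] = 5).

Answer: yes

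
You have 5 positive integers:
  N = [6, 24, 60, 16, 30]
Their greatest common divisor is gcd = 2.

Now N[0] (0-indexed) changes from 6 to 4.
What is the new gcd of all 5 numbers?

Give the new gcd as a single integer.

Answer: 2

Derivation:
Numbers: [6, 24, 60, 16, 30], gcd = 2
Change: index 0, 6 -> 4
gcd of the OTHER numbers (without index 0): gcd([24, 60, 16, 30]) = 2
New gcd = gcd(g_others, new_val) = gcd(2, 4) = 2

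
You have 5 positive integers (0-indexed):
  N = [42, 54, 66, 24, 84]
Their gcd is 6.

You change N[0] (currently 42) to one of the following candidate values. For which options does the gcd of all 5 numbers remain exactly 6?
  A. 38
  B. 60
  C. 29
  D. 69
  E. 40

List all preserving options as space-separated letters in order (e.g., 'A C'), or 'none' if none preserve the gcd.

Old gcd = 6; gcd of others (without N[0]) = 6
New gcd for candidate v: gcd(6, v). Preserves old gcd iff gcd(6, v) = 6.
  Option A: v=38, gcd(6,38)=2 -> changes
  Option B: v=60, gcd(6,60)=6 -> preserves
  Option C: v=29, gcd(6,29)=1 -> changes
  Option D: v=69, gcd(6,69)=3 -> changes
  Option E: v=40, gcd(6,40)=2 -> changes

Answer: B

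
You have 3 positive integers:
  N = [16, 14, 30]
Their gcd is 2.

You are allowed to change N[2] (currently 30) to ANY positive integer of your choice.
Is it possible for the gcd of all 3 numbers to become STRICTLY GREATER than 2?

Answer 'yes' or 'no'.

Answer: no

Derivation:
Current gcd = 2
gcd of all OTHER numbers (without N[2]=30): gcd([16, 14]) = 2
The new gcd after any change is gcd(2, new_value).
This can be at most 2.
Since 2 = old gcd 2, the gcd can only stay the same or decrease.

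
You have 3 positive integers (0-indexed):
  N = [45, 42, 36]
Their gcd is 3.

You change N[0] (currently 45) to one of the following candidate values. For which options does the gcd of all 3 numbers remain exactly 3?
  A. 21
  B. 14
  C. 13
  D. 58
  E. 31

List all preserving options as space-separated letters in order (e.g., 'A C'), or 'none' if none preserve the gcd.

Answer: A

Derivation:
Old gcd = 3; gcd of others (without N[0]) = 6
New gcd for candidate v: gcd(6, v). Preserves old gcd iff gcd(6, v) = 3.
  Option A: v=21, gcd(6,21)=3 -> preserves
  Option B: v=14, gcd(6,14)=2 -> changes
  Option C: v=13, gcd(6,13)=1 -> changes
  Option D: v=58, gcd(6,58)=2 -> changes
  Option E: v=31, gcd(6,31)=1 -> changes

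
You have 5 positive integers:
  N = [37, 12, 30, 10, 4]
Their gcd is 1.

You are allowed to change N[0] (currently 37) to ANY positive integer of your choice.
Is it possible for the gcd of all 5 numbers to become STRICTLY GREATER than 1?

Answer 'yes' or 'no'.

Answer: yes

Derivation:
Current gcd = 1
gcd of all OTHER numbers (without N[0]=37): gcd([12, 30, 10, 4]) = 2
The new gcd after any change is gcd(2, new_value).
This can be at most 2.
Since 2 > old gcd 1, the gcd CAN increase (e.g., set N[0] = 2).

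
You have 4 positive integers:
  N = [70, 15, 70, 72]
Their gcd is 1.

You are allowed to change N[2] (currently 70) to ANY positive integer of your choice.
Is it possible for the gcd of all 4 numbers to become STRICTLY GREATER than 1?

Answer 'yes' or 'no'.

Answer: no

Derivation:
Current gcd = 1
gcd of all OTHER numbers (without N[2]=70): gcd([70, 15, 72]) = 1
The new gcd after any change is gcd(1, new_value).
This can be at most 1.
Since 1 = old gcd 1, the gcd can only stay the same or decrease.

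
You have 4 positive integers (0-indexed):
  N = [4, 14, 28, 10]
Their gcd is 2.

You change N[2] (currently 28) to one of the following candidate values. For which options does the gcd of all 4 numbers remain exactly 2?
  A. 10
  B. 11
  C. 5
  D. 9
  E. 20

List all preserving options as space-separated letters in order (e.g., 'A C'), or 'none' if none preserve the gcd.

Old gcd = 2; gcd of others (without N[2]) = 2
New gcd for candidate v: gcd(2, v). Preserves old gcd iff gcd(2, v) = 2.
  Option A: v=10, gcd(2,10)=2 -> preserves
  Option B: v=11, gcd(2,11)=1 -> changes
  Option C: v=5, gcd(2,5)=1 -> changes
  Option D: v=9, gcd(2,9)=1 -> changes
  Option E: v=20, gcd(2,20)=2 -> preserves

Answer: A E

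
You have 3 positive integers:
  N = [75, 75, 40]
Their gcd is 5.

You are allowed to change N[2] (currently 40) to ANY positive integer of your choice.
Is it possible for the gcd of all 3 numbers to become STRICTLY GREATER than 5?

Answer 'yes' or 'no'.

Current gcd = 5
gcd of all OTHER numbers (without N[2]=40): gcd([75, 75]) = 75
The new gcd after any change is gcd(75, new_value).
This can be at most 75.
Since 75 > old gcd 5, the gcd CAN increase (e.g., set N[2] = 75).

Answer: yes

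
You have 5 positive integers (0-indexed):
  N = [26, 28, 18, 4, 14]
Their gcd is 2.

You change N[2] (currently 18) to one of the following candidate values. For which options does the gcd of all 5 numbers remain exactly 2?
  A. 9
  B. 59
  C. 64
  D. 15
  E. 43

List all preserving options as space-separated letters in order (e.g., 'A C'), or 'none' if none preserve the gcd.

Answer: C

Derivation:
Old gcd = 2; gcd of others (without N[2]) = 2
New gcd for candidate v: gcd(2, v). Preserves old gcd iff gcd(2, v) = 2.
  Option A: v=9, gcd(2,9)=1 -> changes
  Option B: v=59, gcd(2,59)=1 -> changes
  Option C: v=64, gcd(2,64)=2 -> preserves
  Option D: v=15, gcd(2,15)=1 -> changes
  Option E: v=43, gcd(2,43)=1 -> changes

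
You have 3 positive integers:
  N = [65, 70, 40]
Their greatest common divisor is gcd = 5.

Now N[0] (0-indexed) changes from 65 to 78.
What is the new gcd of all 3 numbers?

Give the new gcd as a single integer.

Answer: 2

Derivation:
Numbers: [65, 70, 40], gcd = 5
Change: index 0, 65 -> 78
gcd of the OTHER numbers (without index 0): gcd([70, 40]) = 10
New gcd = gcd(g_others, new_val) = gcd(10, 78) = 2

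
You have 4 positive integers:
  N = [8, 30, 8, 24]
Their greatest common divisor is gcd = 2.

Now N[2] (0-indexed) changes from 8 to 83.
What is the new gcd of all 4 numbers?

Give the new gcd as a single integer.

Numbers: [8, 30, 8, 24], gcd = 2
Change: index 2, 8 -> 83
gcd of the OTHER numbers (without index 2): gcd([8, 30, 24]) = 2
New gcd = gcd(g_others, new_val) = gcd(2, 83) = 1

Answer: 1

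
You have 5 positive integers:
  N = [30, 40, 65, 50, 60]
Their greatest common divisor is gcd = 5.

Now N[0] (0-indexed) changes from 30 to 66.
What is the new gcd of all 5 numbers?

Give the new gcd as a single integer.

Numbers: [30, 40, 65, 50, 60], gcd = 5
Change: index 0, 30 -> 66
gcd of the OTHER numbers (without index 0): gcd([40, 65, 50, 60]) = 5
New gcd = gcd(g_others, new_val) = gcd(5, 66) = 1

Answer: 1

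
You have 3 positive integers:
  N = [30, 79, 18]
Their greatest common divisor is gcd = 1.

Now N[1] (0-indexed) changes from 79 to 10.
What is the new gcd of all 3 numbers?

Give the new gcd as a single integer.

Numbers: [30, 79, 18], gcd = 1
Change: index 1, 79 -> 10
gcd of the OTHER numbers (without index 1): gcd([30, 18]) = 6
New gcd = gcd(g_others, new_val) = gcd(6, 10) = 2

Answer: 2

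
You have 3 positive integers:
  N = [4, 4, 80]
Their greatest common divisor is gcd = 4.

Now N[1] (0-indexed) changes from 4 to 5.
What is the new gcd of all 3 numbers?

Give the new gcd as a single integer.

Numbers: [4, 4, 80], gcd = 4
Change: index 1, 4 -> 5
gcd of the OTHER numbers (without index 1): gcd([4, 80]) = 4
New gcd = gcd(g_others, new_val) = gcd(4, 5) = 1

Answer: 1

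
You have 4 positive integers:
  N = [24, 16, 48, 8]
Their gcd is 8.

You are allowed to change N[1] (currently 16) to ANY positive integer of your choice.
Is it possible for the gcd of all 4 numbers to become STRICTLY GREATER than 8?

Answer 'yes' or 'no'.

Answer: no

Derivation:
Current gcd = 8
gcd of all OTHER numbers (without N[1]=16): gcd([24, 48, 8]) = 8
The new gcd after any change is gcd(8, new_value).
This can be at most 8.
Since 8 = old gcd 8, the gcd can only stay the same or decrease.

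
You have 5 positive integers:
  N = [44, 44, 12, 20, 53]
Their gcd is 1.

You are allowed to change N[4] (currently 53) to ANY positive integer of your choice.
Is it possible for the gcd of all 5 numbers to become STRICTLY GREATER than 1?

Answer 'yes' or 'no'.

Answer: yes

Derivation:
Current gcd = 1
gcd of all OTHER numbers (without N[4]=53): gcd([44, 44, 12, 20]) = 4
The new gcd after any change is gcd(4, new_value).
This can be at most 4.
Since 4 > old gcd 1, the gcd CAN increase (e.g., set N[4] = 4).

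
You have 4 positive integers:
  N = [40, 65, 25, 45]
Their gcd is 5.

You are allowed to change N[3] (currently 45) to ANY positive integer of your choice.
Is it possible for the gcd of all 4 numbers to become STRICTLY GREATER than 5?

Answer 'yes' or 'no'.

Current gcd = 5
gcd of all OTHER numbers (without N[3]=45): gcd([40, 65, 25]) = 5
The new gcd after any change is gcd(5, new_value).
This can be at most 5.
Since 5 = old gcd 5, the gcd can only stay the same or decrease.

Answer: no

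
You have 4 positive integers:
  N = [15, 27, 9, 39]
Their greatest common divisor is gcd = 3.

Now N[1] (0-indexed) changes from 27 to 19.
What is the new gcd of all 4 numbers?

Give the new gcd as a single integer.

Answer: 1

Derivation:
Numbers: [15, 27, 9, 39], gcd = 3
Change: index 1, 27 -> 19
gcd of the OTHER numbers (without index 1): gcd([15, 9, 39]) = 3
New gcd = gcd(g_others, new_val) = gcd(3, 19) = 1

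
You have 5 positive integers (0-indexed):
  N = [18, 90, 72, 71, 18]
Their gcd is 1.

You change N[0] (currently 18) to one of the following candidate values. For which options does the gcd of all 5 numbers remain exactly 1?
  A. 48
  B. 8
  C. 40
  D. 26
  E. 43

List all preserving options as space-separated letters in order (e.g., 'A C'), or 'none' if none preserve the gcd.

Answer: A B C D E

Derivation:
Old gcd = 1; gcd of others (without N[0]) = 1
New gcd for candidate v: gcd(1, v). Preserves old gcd iff gcd(1, v) = 1.
  Option A: v=48, gcd(1,48)=1 -> preserves
  Option B: v=8, gcd(1,8)=1 -> preserves
  Option C: v=40, gcd(1,40)=1 -> preserves
  Option D: v=26, gcd(1,26)=1 -> preserves
  Option E: v=43, gcd(1,43)=1 -> preserves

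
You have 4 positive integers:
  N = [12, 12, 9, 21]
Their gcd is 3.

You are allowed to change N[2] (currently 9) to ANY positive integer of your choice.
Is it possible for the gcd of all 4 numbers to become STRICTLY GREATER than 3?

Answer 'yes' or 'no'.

Current gcd = 3
gcd of all OTHER numbers (without N[2]=9): gcd([12, 12, 21]) = 3
The new gcd after any change is gcd(3, new_value).
This can be at most 3.
Since 3 = old gcd 3, the gcd can only stay the same or decrease.

Answer: no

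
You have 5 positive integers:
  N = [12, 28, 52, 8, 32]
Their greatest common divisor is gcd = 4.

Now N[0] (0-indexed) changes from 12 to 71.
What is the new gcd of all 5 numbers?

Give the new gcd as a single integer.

Numbers: [12, 28, 52, 8, 32], gcd = 4
Change: index 0, 12 -> 71
gcd of the OTHER numbers (without index 0): gcd([28, 52, 8, 32]) = 4
New gcd = gcd(g_others, new_val) = gcd(4, 71) = 1

Answer: 1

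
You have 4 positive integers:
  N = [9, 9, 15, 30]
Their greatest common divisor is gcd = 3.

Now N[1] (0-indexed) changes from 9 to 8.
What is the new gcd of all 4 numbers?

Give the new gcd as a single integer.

Numbers: [9, 9, 15, 30], gcd = 3
Change: index 1, 9 -> 8
gcd of the OTHER numbers (without index 1): gcd([9, 15, 30]) = 3
New gcd = gcd(g_others, new_val) = gcd(3, 8) = 1

Answer: 1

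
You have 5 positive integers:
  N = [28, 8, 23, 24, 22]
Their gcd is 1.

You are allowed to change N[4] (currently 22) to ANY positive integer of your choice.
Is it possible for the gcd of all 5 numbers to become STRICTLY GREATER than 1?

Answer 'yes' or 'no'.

Answer: no

Derivation:
Current gcd = 1
gcd of all OTHER numbers (without N[4]=22): gcd([28, 8, 23, 24]) = 1
The new gcd after any change is gcd(1, new_value).
This can be at most 1.
Since 1 = old gcd 1, the gcd can only stay the same or decrease.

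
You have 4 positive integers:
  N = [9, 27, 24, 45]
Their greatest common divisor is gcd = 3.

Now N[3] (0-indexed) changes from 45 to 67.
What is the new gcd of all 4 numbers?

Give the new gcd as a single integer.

Answer: 1

Derivation:
Numbers: [9, 27, 24, 45], gcd = 3
Change: index 3, 45 -> 67
gcd of the OTHER numbers (without index 3): gcd([9, 27, 24]) = 3
New gcd = gcd(g_others, new_val) = gcd(3, 67) = 1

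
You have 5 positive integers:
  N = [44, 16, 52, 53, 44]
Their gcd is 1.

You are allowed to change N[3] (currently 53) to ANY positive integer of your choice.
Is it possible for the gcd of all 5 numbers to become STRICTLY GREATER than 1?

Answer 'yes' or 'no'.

Answer: yes

Derivation:
Current gcd = 1
gcd of all OTHER numbers (without N[3]=53): gcd([44, 16, 52, 44]) = 4
The new gcd after any change is gcd(4, new_value).
This can be at most 4.
Since 4 > old gcd 1, the gcd CAN increase (e.g., set N[3] = 4).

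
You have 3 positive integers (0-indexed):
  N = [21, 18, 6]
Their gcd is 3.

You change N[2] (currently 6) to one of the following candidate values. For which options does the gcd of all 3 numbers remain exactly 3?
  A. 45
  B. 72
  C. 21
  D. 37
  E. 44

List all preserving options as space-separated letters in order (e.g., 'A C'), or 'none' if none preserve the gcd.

Answer: A B C

Derivation:
Old gcd = 3; gcd of others (without N[2]) = 3
New gcd for candidate v: gcd(3, v). Preserves old gcd iff gcd(3, v) = 3.
  Option A: v=45, gcd(3,45)=3 -> preserves
  Option B: v=72, gcd(3,72)=3 -> preserves
  Option C: v=21, gcd(3,21)=3 -> preserves
  Option D: v=37, gcd(3,37)=1 -> changes
  Option E: v=44, gcd(3,44)=1 -> changes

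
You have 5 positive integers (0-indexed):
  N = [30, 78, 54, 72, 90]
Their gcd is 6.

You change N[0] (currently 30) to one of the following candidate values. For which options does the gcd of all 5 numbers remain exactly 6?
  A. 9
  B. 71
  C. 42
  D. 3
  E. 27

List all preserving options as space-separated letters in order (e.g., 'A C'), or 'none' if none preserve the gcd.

Old gcd = 6; gcd of others (without N[0]) = 6
New gcd for candidate v: gcd(6, v). Preserves old gcd iff gcd(6, v) = 6.
  Option A: v=9, gcd(6,9)=3 -> changes
  Option B: v=71, gcd(6,71)=1 -> changes
  Option C: v=42, gcd(6,42)=6 -> preserves
  Option D: v=3, gcd(6,3)=3 -> changes
  Option E: v=27, gcd(6,27)=3 -> changes

Answer: C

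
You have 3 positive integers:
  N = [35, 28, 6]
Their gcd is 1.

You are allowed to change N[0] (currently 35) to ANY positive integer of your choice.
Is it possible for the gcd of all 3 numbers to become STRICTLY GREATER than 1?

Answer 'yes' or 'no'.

Answer: yes

Derivation:
Current gcd = 1
gcd of all OTHER numbers (without N[0]=35): gcd([28, 6]) = 2
The new gcd after any change is gcd(2, new_value).
This can be at most 2.
Since 2 > old gcd 1, the gcd CAN increase (e.g., set N[0] = 2).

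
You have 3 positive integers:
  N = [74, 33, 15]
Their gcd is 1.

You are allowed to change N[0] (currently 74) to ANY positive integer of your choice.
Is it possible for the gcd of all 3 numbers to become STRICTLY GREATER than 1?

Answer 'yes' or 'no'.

Current gcd = 1
gcd of all OTHER numbers (without N[0]=74): gcd([33, 15]) = 3
The new gcd after any change is gcd(3, new_value).
This can be at most 3.
Since 3 > old gcd 1, the gcd CAN increase (e.g., set N[0] = 3).

Answer: yes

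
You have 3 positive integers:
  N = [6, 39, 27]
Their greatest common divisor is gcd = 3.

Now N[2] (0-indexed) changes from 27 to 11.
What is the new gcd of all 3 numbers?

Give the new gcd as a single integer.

Answer: 1

Derivation:
Numbers: [6, 39, 27], gcd = 3
Change: index 2, 27 -> 11
gcd of the OTHER numbers (without index 2): gcd([6, 39]) = 3
New gcd = gcd(g_others, new_val) = gcd(3, 11) = 1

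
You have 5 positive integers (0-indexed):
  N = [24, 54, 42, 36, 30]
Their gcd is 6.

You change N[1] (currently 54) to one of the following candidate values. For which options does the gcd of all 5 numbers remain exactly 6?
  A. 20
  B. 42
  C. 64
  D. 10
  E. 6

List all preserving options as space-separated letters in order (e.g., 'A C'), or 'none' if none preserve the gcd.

Answer: B E

Derivation:
Old gcd = 6; gcd of others (without N[1]) = 6
New gcd for candidate v: gcd(6, v). Preserves old gcd iff gcd(6, v) = 6.
  Option A: v=20, gcd(6,20)=2 -> changes
  Option B: v=42, gcd(6,42)=6 -> preserves
  Option C: v=64, gcd(6,64)=2 -> changes
  Option D: v=10, gcd(6,10)=2 -> changes
  Option E: v=6, gcd(6,6)=6 -> preserves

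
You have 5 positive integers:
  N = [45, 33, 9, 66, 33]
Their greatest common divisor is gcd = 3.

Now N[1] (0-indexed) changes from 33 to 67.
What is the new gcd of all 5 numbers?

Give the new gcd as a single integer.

Answer: 1

Derivation:
Numbers: [45, 33, 9, 66, 33], gcd = 3
Change: index 1, 33 -> 67
gcd of the OTHER numbers (without index 1): gcd([45, 9, 66, 33]) = 3
New gcd = gcd(g_others, new_val) = gcd(3, 67) = 1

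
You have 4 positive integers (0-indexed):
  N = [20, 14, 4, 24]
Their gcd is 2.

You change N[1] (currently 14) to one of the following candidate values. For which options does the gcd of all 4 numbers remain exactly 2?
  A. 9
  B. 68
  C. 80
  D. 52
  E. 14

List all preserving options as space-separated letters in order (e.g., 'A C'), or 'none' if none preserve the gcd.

Answer: E

Derivation:
Old gcd = 2; gcd of others (without N[1]) = 4
New gcd for candidate v: gcd(4, v). Preserves old gcd iff gcd(4, v) = 2.
  Option A: v=9, gcd(4,9)=1 -> changes
  Option B: v=68, gcd(4,68)=4 -> changes
  Option C: v=80, gcd(4,80)=4 -> changes
  Option D: v=52, gcd(4,52)=4 -> changes
  Option E: v=14, gcd(4,14)=2 -> preserves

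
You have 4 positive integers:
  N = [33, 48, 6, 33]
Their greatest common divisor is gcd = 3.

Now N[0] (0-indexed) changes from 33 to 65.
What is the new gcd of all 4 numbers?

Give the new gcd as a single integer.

Numbers: [33, 48, 6, 33], gcd = 3
Change: index 0, 33 -> 65
gcd of the OTHER numbers (without index 0): gcd([48, 6, 33]) = 3
New gcd = gcd(g_others, new_val) = gcd(3, 65) = 1

Answer: 1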